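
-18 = -18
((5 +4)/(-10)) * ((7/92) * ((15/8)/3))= -63/1472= -0.04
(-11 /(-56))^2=121 /3136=0.04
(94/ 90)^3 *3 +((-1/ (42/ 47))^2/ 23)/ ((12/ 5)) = 1884561961/ 547722000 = 3.44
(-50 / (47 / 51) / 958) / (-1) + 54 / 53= 1283277 / 1193189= 1.08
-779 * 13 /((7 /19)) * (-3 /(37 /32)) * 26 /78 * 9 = 55414944 /259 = 213957.31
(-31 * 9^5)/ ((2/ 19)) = -34779861/ 2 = -17389930.50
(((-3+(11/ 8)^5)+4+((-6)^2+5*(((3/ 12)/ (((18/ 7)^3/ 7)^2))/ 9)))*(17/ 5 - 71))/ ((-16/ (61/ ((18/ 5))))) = 3002.38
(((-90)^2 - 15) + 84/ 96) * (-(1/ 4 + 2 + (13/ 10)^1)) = -4592777/ 160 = -28704.86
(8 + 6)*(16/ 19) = 224/ 19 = 11.79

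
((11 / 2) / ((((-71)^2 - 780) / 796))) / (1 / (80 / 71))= 350240 / 302531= 1.16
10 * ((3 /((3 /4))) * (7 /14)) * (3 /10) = 6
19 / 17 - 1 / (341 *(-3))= 19454 / 17391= 1.12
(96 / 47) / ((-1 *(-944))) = 6 / 2773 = 0.00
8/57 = 0.14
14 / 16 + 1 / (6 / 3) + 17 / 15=301 / 120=2.51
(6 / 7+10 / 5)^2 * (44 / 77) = 1600 / 343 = 4.66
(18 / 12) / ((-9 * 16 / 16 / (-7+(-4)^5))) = 1031 / 6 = 171.83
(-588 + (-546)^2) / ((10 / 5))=148764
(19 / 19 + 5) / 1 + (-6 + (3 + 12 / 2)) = 9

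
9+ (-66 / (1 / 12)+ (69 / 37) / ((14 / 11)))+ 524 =-257.53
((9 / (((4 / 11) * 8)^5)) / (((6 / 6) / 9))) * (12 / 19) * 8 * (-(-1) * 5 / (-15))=-0.65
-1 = -1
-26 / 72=-13 / 36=-0.36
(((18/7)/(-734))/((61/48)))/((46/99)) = -21384/3604307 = -0.01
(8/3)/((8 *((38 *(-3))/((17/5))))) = -17/1710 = -0.01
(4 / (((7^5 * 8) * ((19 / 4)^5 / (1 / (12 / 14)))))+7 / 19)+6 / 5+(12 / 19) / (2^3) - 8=-1133013508181 / 178353410970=-6.35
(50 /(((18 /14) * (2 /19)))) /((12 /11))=338.66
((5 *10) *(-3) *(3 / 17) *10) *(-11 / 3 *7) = 115500 / 17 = 6794.12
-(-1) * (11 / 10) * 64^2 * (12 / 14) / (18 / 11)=247808 / 105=2360.08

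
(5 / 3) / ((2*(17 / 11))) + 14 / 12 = 29 / 17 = 1.71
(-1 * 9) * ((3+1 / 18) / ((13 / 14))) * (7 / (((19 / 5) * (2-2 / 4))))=-26950 / 741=-36.37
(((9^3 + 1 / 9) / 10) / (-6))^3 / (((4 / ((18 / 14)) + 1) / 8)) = -35319837041 / 10114875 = -3491.87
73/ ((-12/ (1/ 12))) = -73/ 144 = -0.51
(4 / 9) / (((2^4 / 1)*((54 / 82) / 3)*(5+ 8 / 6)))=41 / 2052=0.02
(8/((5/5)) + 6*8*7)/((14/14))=344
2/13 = 0.15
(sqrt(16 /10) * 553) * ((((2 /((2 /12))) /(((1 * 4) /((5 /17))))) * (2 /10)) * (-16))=-53088 * sqrt(10) /85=-1975.05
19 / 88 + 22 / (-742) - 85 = -2768999 / 32648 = -84.81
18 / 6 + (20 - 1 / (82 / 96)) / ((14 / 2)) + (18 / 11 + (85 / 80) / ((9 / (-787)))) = -85.58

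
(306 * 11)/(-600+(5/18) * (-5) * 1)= -60588/10825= -5.60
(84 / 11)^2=7056 / 121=58.31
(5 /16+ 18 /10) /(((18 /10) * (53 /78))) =2197 /1272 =1.73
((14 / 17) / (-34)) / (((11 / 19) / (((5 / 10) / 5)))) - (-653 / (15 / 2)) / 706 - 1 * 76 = -2554575433 / 33665610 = -75.88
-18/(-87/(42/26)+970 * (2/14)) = -126/593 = -0.21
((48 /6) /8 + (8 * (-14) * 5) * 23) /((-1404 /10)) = 2385 /26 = 91.73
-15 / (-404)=0.04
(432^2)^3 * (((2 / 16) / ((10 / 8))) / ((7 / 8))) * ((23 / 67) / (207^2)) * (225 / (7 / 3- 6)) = -43332248178524160 / 118657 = -365189143316.65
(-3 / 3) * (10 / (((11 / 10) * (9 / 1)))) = -100 / 99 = -1.01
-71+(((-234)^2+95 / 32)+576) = 1768447 / 32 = 55263.97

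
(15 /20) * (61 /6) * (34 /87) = 1037 /348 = 2.98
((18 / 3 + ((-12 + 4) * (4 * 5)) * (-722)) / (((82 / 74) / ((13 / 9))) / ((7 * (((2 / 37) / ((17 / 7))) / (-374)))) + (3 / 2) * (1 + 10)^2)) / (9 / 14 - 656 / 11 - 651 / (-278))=1.23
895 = 895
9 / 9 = 1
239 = 239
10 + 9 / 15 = 53 / 5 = 10.60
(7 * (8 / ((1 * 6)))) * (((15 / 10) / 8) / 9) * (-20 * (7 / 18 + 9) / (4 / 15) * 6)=-29575 / 36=-821.53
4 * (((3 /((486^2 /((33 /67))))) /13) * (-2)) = -22 /5714631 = -0.00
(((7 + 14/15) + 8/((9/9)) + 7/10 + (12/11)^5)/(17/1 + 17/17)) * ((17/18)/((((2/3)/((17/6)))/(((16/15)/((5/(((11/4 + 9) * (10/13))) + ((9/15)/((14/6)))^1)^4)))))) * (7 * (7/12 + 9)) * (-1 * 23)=-137652822254034375373442875/8896573958900978531016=-15472.57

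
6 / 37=0.16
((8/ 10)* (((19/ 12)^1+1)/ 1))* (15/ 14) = 31/ 14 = 2.21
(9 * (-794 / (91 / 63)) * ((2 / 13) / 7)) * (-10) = 1286280 / 1183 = 1087.30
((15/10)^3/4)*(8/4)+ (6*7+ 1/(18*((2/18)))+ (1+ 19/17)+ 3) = 13411/272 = 49.31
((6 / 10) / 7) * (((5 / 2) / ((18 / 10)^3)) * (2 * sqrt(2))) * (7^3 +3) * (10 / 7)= 432500 * sqrt(2) / 11907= 51.37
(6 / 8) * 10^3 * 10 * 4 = 30000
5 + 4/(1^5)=9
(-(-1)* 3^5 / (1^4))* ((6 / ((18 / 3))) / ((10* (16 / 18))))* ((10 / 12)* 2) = 729 / 16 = 45.56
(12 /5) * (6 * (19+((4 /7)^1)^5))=274.48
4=4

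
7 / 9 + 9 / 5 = 116 / 45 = 2.58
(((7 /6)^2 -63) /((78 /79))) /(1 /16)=-350602 /351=-998.87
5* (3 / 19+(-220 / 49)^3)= -1009795265 / 2235331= -451.74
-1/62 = -0.02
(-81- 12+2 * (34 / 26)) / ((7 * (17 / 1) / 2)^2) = -4700 / 184093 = -0.03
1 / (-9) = -0.11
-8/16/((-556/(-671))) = -671/1112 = -0.60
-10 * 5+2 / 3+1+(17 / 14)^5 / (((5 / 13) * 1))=-41.47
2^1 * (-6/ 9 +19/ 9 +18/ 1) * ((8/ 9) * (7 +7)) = 39200/ 81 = 483.95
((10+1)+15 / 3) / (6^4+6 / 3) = 8 / 649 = 0.01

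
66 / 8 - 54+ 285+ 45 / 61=239.99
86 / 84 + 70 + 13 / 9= 9131 / 126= 72.47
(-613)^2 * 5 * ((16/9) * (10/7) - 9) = -764689915/63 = -12137935.16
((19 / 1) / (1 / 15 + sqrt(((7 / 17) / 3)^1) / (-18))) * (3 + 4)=59850 * sqrt(357) / 1661 + 3662820 / 1661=2886.00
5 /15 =1 /3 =0.33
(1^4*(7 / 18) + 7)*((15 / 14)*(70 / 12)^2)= 116375 / 432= 269.39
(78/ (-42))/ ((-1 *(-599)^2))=13/ 2511607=0.00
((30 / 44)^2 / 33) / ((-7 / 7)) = -75 / 5324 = -0.01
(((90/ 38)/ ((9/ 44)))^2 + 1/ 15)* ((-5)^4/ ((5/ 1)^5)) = 726361/ 27075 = 26.83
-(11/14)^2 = -121/196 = -0.62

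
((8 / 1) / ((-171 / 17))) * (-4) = 544 / 171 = 3.18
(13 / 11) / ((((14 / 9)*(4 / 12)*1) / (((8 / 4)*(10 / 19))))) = 3510 / 1463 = 2.40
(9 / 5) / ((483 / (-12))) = -36 / 805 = -0.04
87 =87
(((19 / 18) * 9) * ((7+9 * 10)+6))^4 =14667743362801 / 16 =916733960175.06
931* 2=1862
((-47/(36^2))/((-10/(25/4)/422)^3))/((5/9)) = 11037868925/9216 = 1197685.43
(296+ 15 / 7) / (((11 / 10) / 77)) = 20870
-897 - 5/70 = -12559/14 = -897.07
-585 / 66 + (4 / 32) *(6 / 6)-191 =-17577 / 88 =-199.74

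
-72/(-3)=24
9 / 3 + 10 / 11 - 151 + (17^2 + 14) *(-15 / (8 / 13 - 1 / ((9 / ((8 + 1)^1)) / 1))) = 128369 / 11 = 11669.91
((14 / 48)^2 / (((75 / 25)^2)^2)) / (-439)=-0.00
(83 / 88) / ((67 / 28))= 581 / 1474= 0.39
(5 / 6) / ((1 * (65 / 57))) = 19 / 26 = 0.73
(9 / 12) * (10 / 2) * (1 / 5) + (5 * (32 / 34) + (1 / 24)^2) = 53441 / 9792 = 5.46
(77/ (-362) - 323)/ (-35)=117003/ 12670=9.23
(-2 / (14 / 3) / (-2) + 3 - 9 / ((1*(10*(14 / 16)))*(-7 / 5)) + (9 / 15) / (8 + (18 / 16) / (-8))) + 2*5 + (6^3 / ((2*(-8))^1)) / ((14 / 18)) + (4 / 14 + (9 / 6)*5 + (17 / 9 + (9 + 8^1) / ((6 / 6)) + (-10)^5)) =-221771220341 / 2218230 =-99976.66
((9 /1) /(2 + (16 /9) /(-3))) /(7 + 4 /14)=567 /646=0.88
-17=-17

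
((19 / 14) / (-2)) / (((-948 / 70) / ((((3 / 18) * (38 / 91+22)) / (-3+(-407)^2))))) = 0.00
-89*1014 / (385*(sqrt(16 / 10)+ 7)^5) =-60122637250 / 2741657251509+ 96198926980*sqrt(10) / 19191600760563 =-0.01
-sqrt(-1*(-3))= -sqrt(3)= -1.73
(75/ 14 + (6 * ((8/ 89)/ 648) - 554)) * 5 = -92287075/ 33642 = -2743.21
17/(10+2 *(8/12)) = 3/2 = 1.50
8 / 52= 0.15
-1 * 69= -69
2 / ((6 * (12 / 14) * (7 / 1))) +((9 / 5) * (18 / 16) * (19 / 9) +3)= 2639 / 360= 7.33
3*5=15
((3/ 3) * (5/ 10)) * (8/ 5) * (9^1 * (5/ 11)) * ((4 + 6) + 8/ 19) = 648/ 19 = 34.11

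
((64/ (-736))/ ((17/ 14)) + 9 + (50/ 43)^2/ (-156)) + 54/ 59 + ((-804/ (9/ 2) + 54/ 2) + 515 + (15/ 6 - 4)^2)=832692155121/ 2218038212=375.42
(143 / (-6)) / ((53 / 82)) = -5863 / 159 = -36.87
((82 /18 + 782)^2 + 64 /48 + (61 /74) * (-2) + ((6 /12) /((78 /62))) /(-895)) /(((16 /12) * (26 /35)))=302022814502297 /483531984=624618.07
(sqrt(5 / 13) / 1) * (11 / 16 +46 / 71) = 1517 * sqrt(65) / 14768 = 0.83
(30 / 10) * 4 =12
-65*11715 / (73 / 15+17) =-34823.55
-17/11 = -1.55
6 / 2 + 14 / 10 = 22 / 5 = 4.40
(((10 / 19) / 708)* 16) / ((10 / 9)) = 12 / 1121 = 0.01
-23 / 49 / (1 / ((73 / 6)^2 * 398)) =-24390833 / 882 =-27654.01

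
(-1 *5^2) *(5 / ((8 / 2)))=-125 / 4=-31.25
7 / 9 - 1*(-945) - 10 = 8422 / 9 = 935.78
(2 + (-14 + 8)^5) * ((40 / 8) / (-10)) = 3887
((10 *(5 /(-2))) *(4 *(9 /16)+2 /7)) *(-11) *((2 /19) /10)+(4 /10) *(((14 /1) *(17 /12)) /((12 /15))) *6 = 35559 /532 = 66.84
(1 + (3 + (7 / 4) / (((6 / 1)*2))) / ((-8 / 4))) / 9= -0.06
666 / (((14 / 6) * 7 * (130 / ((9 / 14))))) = 0.20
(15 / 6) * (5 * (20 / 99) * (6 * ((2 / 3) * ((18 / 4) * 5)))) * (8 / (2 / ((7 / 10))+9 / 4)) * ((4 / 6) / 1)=1120000 / 4719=237.34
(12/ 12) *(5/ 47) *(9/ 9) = 5/ 47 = 0.11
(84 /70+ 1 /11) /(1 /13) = 923 /55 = 16.78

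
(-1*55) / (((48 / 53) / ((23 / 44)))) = -6095 / 192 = -31.74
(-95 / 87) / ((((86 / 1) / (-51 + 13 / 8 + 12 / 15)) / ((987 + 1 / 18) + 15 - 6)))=614.33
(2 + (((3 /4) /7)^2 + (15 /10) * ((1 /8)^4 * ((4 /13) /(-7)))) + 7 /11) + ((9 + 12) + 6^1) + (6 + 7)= 612010649 /14350336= 42.65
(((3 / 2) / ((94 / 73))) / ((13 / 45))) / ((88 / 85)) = 837675 / 215072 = 3.89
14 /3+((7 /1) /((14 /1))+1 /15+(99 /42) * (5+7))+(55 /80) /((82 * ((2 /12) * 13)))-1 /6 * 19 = 27182201 /895440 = 30.36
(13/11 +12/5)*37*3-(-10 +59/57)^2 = 317.21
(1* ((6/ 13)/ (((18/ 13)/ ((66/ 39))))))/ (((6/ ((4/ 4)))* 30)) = 11/ 3510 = 0.00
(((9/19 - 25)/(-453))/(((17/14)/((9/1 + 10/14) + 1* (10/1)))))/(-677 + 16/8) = -0.00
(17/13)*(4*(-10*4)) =-2720/13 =-209.23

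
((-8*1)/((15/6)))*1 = -16/5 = -3.20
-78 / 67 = -1.16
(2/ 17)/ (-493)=-2/ 8381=-0.00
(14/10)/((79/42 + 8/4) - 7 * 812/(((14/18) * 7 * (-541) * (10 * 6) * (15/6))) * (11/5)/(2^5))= 0.36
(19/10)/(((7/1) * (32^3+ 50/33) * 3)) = 209/75697580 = 0.00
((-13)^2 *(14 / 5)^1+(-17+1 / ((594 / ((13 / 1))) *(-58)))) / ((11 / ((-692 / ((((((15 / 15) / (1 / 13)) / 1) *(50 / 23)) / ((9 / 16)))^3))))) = -4466144187245979 / 19735738880000000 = -0.23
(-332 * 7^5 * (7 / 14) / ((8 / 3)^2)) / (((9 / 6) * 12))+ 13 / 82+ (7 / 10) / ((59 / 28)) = -16871915323 / 774080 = -21796.09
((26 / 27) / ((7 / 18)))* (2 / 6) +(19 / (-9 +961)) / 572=4045355 / 4900896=0.83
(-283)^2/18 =80089/18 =4449.39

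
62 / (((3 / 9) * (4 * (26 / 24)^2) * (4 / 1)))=1674 / 169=9.91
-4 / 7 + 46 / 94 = -27 / 329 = -0.08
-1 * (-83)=83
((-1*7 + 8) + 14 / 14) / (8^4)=1 / 2048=0.00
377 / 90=4.19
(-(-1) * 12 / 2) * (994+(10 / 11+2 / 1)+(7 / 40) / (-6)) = 5981.28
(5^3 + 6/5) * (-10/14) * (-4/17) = 2524/119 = 21.21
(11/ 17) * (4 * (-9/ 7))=-396/ 119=-3.33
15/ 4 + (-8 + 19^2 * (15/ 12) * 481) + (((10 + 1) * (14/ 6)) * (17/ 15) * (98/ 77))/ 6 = 29302178/ 135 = 217053.17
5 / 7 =0.71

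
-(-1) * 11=11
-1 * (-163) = 163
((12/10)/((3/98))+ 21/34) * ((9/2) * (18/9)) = 60921/170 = 358.36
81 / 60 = 27 / 20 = 1.35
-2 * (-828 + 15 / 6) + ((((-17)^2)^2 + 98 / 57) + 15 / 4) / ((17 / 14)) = 70437.50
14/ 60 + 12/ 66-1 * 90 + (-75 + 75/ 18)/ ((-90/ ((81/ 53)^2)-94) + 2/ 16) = -22692196037/ 254825670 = -89.05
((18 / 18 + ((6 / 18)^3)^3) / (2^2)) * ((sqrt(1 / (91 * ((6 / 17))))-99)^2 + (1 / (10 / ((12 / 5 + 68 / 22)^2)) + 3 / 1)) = 56935294288351 / 23221019250-7733 * sqrt(9282) / 85293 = 2443.15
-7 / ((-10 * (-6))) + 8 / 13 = 389 / 780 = 0.50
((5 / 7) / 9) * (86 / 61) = 430 / 3843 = 0.11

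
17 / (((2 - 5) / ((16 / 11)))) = -272 / 33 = -8.24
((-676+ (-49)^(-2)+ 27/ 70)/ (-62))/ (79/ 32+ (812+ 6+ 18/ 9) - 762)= 43257304/ 240039975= 0.18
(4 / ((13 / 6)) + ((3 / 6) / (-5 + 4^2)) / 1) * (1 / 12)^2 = 541 / 41184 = 0.01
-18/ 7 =-2.57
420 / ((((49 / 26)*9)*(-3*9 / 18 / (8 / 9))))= -8320 / 567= -14.67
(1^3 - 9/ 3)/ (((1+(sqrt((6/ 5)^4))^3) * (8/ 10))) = -78125/ 124562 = -0.63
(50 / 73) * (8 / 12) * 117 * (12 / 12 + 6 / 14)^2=390000 / 3577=109.03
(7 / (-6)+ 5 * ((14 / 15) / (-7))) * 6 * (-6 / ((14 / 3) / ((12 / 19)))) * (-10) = -11880 / 133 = -89.32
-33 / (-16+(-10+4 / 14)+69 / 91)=1001 / 757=1.32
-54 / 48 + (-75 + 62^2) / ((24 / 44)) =165809 / 24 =6908.71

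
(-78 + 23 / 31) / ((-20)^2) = -479 / 2480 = -0.19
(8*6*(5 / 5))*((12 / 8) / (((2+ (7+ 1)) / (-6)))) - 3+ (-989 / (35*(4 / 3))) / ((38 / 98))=-7665 / 76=-100.86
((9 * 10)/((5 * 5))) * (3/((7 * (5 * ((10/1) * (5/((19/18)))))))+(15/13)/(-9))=-51759/113750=-0.46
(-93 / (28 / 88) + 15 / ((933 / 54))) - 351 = -1398543 / 2177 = -642.42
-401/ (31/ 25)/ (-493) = 10025/ 15283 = 0.66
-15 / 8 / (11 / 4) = -15 / 22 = -0.68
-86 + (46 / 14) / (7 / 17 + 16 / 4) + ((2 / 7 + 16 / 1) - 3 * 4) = -42509 / 525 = -80.97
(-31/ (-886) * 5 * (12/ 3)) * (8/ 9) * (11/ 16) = 1705/ 3987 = 0.43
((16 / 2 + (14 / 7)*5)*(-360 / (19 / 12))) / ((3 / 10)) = -259200 / 19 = -13642.11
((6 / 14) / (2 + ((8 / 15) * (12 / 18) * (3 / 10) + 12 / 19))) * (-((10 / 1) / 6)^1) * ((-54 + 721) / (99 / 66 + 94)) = -4752375 / 2608487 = -1.82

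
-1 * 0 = 0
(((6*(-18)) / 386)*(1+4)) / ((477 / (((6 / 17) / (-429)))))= 60 / 24866699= 0.00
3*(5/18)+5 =35/6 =5.83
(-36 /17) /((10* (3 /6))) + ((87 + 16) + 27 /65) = 113806 /1105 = 102.99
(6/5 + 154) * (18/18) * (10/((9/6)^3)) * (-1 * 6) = -24832/9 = -2759.11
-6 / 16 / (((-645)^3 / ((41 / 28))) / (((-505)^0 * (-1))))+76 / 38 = 40071527959 / 20035764000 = 2.00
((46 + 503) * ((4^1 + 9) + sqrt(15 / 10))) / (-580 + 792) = 549 * sqrt(6) / 424 + 7137 / 212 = 36.84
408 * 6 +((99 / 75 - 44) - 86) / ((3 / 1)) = 180383 / 75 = 2405.11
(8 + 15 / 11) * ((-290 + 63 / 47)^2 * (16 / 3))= 303336629872 / 72897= 4161167.54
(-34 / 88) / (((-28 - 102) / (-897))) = -1173 / 440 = -2.67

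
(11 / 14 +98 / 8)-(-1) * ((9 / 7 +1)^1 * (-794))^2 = 645569019 / 196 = 3293719.48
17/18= 0.94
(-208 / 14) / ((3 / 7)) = -104 / 3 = -34.67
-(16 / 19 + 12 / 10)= -194 / 95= -2.04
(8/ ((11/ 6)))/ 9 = 16/ 33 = 0.48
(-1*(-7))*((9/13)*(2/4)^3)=63/104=0.61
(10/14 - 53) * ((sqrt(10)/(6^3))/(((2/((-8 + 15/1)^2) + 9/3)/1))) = -427 * sqrt(10)/5364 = -0.25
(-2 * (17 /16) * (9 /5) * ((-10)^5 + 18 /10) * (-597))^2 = 2085719482321268440761 /40000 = 52142987058031711.02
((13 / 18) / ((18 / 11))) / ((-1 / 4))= -1.77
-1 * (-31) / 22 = 31 / 22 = 1.41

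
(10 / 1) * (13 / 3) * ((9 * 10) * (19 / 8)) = 18525 / 2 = 9262.50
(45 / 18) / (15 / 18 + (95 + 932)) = 15 / 6167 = 0.00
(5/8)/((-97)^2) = 5/75272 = 0.00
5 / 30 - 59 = -58.83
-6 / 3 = -2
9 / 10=0.90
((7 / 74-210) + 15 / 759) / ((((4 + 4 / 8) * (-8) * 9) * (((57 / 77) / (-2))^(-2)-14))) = -1418541919 / 14672805840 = -0.10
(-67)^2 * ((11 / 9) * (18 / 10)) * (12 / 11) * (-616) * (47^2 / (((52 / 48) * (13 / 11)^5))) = -141661537595512704 / 24134045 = -5869780121.63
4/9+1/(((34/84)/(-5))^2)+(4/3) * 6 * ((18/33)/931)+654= 21497110358/26636841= 807.04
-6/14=-3/7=-0.43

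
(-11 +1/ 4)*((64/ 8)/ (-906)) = 43/ 453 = 0.09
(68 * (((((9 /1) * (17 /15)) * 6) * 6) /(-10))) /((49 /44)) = -2746656 /1225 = -2242.17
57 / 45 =19 / 15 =1.27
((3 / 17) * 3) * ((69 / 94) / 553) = 621 / 883694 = 0.00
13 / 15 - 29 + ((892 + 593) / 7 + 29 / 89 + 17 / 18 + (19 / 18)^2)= 188120017 / 1009260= 186.39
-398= -398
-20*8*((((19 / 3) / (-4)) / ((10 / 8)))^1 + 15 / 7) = -140.19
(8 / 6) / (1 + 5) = 2 / 9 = 0.22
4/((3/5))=20/3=6.67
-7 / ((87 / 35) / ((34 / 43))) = -8330 / 3741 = -2.23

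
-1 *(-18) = 18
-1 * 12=-12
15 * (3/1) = 45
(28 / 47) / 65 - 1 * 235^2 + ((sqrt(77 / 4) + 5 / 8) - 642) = -1365373981 / 24440 + sqrt(77) / 2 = -55861.98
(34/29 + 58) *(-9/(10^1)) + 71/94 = -715573/13630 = -52.50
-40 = -40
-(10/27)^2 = -100/729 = -0.14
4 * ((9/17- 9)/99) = -64/187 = -0.34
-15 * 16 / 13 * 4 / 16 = -60 / 13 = -4.62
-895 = -895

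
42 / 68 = 21 / 34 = 0.62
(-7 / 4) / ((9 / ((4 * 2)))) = -14 / 9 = -1.56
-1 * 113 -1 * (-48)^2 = -2417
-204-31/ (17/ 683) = -24641/ 17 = -1449.47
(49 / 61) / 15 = 49 / 915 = 0.05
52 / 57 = 0.91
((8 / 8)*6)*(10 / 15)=4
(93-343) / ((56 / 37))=-4625 / 28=-165.18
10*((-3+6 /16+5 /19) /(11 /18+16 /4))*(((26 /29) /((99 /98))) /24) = -1143415 /6036756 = -0.19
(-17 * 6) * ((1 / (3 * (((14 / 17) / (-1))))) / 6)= 289 / 42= 6.88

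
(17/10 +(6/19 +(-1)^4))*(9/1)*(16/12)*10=6876/19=361.89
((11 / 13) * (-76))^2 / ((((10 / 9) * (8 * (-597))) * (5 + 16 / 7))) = -305767 / 2858635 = -0.11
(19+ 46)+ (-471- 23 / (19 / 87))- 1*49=-10646 / 19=-560.32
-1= -1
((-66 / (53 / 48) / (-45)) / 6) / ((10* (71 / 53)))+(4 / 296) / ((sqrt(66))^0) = 11837 / 394050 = 0.03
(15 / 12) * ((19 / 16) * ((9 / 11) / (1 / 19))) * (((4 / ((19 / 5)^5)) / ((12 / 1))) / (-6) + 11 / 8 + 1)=2117002145 / 38629888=54.80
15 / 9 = 5 / 3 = 1.67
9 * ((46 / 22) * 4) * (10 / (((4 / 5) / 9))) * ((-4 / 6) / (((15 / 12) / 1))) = -49680 / 11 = -4516.36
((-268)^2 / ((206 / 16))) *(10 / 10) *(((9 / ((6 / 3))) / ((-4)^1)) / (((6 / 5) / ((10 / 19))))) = -5386800 / 1957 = -2752.58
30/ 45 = 2/ 3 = 0.67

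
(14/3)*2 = 28/3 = 9.33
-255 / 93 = -85 / 31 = -2.74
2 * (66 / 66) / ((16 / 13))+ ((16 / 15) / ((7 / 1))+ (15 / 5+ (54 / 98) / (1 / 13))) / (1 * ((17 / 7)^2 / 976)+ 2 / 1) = 77907971 / 11512440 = 6.77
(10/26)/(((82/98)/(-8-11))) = -8.73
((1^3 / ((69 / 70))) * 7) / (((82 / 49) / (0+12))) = 48020 / 943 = 50.92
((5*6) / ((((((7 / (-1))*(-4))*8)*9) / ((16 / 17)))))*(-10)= -50 / 357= -0.14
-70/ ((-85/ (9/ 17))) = 126/ 289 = 0.44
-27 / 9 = -3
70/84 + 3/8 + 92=2237/24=93.21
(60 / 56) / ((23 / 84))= 90 / 23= 3.91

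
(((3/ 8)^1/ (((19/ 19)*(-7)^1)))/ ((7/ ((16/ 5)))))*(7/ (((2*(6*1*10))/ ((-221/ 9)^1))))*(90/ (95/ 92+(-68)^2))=782/ 1145585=0.00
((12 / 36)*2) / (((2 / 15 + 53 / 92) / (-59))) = -54280 / 979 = -55.44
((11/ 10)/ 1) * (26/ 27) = 143/ 135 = 1.06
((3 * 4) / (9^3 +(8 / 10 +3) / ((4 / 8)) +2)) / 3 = 20 / 3693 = 0.01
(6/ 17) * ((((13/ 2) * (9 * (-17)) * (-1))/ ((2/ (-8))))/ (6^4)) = -13/ 12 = -1.08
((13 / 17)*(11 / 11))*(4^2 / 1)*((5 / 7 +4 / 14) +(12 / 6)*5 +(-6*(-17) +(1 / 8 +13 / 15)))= 355654 / 255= 1394.72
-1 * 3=-3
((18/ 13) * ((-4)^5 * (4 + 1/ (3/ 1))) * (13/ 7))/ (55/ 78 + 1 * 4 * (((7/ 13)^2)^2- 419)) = 13687345152/ 2009216699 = 6.81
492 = 492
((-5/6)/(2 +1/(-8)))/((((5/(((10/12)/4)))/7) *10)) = -7/540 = -0.01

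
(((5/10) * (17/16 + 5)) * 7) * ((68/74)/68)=679/2368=0.29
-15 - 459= -474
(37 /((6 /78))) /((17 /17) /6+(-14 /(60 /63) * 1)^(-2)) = 2808.03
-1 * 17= -17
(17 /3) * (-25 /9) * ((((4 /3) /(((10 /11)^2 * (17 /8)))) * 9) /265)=-968 /2385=-0.41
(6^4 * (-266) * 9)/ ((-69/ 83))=85839264/ 23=3732141.91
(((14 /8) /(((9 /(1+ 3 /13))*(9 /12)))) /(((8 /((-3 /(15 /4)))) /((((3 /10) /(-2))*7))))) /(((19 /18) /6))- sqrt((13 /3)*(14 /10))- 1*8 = -48224 /6175- sqrt(1365) /15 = -10.27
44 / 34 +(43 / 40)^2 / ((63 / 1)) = 1.31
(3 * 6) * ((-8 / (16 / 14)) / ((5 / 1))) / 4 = -63 / 10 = -6.30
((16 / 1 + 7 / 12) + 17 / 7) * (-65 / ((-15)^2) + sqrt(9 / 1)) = 97417 / 1890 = 51.54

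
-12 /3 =-4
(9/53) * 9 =1.53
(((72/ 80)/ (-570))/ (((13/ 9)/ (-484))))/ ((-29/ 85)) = -55539/ 35815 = -1.55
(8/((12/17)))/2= 17/3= 5.67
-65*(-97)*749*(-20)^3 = -37779560000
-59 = -59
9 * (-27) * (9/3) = -729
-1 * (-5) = 5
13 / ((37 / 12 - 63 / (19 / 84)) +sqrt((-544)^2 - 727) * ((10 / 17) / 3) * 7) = 53795085396 / 7215317142911 +804192480 * sqrt(32801) / 7215317142911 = 0.03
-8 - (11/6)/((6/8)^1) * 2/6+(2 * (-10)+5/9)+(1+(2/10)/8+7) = -21853/1080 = -20.23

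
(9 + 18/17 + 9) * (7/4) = 567/17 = 33.35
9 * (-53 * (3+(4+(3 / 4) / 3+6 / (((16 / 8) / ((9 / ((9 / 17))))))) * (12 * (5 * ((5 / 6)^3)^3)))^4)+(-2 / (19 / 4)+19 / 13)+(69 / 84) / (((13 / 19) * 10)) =-10127516996928438689094026057796457360220281 / 122315778303087352258788065280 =-82798124145793.97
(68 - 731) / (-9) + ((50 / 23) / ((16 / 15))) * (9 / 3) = 44039 / 552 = 79.78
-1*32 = -32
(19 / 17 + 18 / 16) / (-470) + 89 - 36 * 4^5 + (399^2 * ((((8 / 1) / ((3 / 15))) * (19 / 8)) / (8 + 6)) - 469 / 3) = 40014987281 / 38352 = 1043361.16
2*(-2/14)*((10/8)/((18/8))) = -10/63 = -0.16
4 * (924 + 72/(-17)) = 3679.06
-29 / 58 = -1 / 2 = -0.50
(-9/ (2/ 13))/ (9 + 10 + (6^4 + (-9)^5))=117/ 115468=0.00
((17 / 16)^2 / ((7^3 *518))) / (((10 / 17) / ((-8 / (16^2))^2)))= 4913 / 465761730560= 0.00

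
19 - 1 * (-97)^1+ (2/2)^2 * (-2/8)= 463/4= 115.75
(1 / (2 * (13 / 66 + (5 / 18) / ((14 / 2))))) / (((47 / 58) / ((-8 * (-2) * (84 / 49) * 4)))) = 551232 / 1927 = 286.06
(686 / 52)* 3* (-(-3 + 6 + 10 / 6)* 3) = -554.08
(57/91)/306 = 19/9282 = 0.00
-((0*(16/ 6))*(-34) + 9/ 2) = -9/ 2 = -4.50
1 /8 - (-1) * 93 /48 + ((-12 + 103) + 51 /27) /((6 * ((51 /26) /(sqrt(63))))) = 64.71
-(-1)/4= 1/4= 0.25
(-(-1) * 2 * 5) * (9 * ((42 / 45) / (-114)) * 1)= -14 / 19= -0.74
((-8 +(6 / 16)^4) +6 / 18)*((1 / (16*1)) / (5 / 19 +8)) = -1785335 / 30867456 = -0.06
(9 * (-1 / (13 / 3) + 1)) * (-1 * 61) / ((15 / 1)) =-366 / 13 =-28.15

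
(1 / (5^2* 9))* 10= 2 / 45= 0.04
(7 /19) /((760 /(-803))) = -5621 /14440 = -0.39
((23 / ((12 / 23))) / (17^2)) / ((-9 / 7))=-3703 / 31212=-0.12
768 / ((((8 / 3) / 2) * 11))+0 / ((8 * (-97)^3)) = 576 / 11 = 52.36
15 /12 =5 /4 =1.25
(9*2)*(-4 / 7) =-72 / 7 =-10.29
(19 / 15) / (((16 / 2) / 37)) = 703 / 120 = 5.86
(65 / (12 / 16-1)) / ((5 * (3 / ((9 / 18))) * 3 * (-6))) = 13 / 27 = 0.48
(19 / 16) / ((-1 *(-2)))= 0.59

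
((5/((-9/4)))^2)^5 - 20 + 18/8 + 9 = 40837962545965/13947137604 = 2928.05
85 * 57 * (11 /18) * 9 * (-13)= -692835 /2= -346417.50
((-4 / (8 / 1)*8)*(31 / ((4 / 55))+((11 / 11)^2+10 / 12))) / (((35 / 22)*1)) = -113014 / 105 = -1076.32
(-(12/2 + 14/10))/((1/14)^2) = -7252/5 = -1450.40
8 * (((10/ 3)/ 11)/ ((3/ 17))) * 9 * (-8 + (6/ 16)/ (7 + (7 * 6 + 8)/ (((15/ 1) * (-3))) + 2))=-983.21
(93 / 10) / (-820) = -93 / 8200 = -0.01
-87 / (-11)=87 / 11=7.91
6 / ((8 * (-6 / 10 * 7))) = -5 / 28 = -0.18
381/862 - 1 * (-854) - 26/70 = 25767309/30170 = 854.07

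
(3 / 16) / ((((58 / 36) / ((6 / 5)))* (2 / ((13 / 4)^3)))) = 177957 / 74240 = 2.40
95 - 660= -565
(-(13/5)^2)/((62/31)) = -169/50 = -3.38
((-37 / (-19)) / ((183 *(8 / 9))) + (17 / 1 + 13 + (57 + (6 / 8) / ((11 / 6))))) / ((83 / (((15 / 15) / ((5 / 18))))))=80246241 / 21163340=3.79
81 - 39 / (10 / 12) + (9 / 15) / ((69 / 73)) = 4006 / 115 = 34.83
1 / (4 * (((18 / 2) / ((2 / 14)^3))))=1 / 12348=0.00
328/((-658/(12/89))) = -1968/29281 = -0.07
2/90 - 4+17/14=-1741/630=-2.76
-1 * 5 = -5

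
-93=-93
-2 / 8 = -1 / 4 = -0.25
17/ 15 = 1.13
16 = 16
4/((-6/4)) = -8/3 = -2.67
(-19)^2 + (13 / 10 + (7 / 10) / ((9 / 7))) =16328 / 45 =362.84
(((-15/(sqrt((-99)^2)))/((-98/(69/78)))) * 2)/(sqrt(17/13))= 115 * sqrt(221)/714714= 0.00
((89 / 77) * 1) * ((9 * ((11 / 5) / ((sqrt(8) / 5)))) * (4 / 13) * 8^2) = 51264 * sqrt(2) / 91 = 796.68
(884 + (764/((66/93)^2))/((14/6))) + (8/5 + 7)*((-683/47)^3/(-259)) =26615664522616/16268544985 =1636.02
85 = 85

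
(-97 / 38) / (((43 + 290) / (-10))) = 0.08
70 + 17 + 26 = 113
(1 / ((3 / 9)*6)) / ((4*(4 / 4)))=1 / 8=0.12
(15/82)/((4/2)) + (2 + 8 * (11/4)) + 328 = 57743/164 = 352.09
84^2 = 7056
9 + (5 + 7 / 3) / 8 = 119 / 12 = 9.92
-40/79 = -0.51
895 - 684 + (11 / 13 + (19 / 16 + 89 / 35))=1569397 / 7280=215.58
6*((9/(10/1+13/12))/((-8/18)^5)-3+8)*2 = -4272249/8512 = -501.91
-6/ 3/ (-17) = 2/ 17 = 0.12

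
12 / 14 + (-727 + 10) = -5013 / 7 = -716.14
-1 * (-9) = 9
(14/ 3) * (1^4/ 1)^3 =14/ 3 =4.67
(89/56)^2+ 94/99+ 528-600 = -21274445/310464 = -68.52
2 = 2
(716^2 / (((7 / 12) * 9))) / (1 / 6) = 585892.57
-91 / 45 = -2.02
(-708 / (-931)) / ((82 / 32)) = 11328 / 38171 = 0.30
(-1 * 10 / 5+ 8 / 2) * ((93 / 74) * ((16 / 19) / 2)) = 744 / 703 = 1.06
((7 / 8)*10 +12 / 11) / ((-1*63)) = -433 / 2772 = -0.16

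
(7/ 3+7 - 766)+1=-2267/ 3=-755.67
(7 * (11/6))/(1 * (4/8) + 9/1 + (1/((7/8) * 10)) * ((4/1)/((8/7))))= 35/27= 1.30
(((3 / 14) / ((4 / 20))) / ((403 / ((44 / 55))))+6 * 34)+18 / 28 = 1154607 / 5642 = 204.64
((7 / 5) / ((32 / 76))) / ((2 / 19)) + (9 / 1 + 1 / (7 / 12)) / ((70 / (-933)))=-111.22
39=39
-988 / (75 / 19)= -18772 / 75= -250.29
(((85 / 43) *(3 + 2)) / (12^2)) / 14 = 425 / 86688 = 0.00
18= 18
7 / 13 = 0.54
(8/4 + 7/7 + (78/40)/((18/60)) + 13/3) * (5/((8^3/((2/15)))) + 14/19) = 893993/87552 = 10.21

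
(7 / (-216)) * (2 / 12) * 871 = -6097 / 1296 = -4.70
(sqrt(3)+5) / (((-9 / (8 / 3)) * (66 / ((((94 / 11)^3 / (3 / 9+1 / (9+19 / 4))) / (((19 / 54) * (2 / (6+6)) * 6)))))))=-166116800 / 1694363 - 33223360 * sqrt(3) / 1694363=-132.00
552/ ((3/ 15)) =2760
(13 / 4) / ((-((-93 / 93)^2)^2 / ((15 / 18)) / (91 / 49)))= -845 / 168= -5.03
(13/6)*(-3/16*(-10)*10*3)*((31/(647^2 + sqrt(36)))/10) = 1209/1339568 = 0.00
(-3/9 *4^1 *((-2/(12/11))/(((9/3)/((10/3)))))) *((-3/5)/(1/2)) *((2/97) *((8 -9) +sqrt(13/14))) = 176/2619 -88 *sqrt(182)/18333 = 0.00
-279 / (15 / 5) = -93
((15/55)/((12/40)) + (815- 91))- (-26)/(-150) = 597907/825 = 724.74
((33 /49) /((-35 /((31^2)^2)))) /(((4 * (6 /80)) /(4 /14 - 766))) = 108901596320 /2401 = 45356766.48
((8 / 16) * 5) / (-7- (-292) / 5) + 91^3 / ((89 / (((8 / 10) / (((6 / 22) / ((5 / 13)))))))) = 1310988347 / 137238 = 9552.66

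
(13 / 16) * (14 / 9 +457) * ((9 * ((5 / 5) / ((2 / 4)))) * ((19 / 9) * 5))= 5096845 / 72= 70789.51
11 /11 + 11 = 12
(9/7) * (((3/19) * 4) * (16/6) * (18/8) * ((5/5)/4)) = 1.22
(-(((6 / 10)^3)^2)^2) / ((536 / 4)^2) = -531441 / 4383789062500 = -0.00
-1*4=-4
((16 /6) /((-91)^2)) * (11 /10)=44 /124215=0.00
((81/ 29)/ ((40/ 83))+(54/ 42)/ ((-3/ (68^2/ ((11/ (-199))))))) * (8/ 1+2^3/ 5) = 19216380906/ 55825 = 344225.36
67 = 67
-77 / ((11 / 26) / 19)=-3458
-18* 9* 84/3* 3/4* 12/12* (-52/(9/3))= 58968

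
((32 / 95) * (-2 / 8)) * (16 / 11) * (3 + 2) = -128 / 209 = -0.61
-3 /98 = -0.03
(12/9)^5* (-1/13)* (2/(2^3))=-256/3159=-0.08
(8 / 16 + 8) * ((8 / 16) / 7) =17 / 28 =0.61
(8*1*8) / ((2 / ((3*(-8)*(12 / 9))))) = -1024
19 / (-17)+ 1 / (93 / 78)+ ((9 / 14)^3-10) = -14480065 / 1446088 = -10.01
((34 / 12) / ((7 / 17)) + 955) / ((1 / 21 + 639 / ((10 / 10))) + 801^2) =40399 / 26974082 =0.00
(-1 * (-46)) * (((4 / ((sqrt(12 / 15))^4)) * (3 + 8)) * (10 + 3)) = 82225 / 2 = 41112.50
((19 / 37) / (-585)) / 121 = -19 / 2619045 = -0.00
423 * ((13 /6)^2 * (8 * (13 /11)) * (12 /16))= 309777 /22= 14080.77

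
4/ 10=0.40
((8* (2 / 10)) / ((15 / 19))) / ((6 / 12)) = 304 / 75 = 4.05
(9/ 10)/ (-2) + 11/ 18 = 29/ 180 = 0.16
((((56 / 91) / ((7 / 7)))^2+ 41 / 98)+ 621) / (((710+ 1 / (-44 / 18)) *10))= 113280233 / 1292746910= 0.09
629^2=395641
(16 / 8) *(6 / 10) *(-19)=-114 / 5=-22.80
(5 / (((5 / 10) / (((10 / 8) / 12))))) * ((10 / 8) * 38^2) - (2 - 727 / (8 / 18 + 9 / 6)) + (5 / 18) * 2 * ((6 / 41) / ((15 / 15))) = 25854973 / 11480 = 2252.18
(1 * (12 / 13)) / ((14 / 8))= 48 / 91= 0.53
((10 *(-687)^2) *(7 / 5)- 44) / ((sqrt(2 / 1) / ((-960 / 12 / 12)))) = -31148157.42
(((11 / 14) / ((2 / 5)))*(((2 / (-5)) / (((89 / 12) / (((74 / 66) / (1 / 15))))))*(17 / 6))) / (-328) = 0.02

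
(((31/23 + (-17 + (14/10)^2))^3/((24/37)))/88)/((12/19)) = -343064736474751/4818132000000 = -71.20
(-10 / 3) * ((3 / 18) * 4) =-20 / 9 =-2.22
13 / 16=0.81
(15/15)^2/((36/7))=7/36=0.19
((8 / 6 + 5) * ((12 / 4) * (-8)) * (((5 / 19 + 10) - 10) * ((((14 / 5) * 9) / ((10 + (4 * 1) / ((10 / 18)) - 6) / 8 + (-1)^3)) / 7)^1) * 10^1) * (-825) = 2970000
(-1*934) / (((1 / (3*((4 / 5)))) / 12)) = -134496 / 5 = -26899.20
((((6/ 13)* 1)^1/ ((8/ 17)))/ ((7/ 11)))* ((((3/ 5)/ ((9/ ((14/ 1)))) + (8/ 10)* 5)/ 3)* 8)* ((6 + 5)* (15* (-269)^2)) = 22029293396/ 91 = 242080147.21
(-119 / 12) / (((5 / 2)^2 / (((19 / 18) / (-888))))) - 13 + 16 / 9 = -13450939 / 1198800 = -11.22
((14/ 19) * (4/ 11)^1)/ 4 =14/ 209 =0.07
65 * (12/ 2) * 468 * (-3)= -547560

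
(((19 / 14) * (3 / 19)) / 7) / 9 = 1 / 294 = 0.00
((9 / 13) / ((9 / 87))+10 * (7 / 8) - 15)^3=12167 / 140608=0.09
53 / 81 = 0.65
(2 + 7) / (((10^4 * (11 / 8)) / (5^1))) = 9 / 2750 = 0.00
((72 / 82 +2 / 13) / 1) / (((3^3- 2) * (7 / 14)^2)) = 88 / 533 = 0.17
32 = 32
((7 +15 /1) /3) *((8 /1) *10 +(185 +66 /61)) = 357082 /183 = 1951.27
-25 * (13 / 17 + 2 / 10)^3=-551368 / 24565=-22.45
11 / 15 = 0.73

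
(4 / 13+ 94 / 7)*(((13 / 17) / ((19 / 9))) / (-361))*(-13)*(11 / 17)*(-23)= -37001250 / 13875757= -2.67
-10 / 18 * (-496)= 2480 / 9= 275.56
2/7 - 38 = -264/7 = -37.71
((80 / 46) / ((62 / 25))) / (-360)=-25 / 12834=-0.00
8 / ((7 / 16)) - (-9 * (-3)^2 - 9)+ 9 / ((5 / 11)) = 4483 / 35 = 128.09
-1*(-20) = 20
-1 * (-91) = 91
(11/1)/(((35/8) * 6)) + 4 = 4.42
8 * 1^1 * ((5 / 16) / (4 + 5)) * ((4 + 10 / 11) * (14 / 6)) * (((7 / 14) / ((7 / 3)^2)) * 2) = 45 / 77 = 0.58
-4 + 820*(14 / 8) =1431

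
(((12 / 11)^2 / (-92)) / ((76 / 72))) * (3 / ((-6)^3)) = 9 / 52877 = 0.00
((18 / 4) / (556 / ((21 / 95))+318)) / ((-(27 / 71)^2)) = -497 / 45252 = -0.01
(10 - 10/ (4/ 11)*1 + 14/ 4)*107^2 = -160286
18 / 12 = 3 / 2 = 1.50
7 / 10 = 0.70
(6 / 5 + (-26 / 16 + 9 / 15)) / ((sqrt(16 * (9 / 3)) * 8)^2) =7 / 122880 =0.00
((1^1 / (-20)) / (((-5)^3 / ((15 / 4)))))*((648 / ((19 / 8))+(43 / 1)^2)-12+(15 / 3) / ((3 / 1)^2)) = 180439 / 57000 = 3.17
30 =30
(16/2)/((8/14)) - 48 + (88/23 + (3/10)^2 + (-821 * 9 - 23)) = -17116793/2300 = -7442.08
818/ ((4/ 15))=6135/ 2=3067.50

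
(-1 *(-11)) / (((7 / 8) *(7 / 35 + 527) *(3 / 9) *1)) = 330 / 4613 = 0.07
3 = 3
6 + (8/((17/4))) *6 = 294/17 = 17.29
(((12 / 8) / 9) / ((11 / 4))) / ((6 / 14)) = 14 / 99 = 0.14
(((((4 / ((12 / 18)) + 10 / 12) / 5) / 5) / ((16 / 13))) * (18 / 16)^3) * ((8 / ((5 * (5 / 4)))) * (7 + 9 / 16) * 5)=15671799 / 1024000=15.30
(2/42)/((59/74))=0.06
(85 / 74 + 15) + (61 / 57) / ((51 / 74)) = 3807901 / 215118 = 17.70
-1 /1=-1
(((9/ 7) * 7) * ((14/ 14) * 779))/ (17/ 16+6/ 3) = 112176/ 49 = 2289.31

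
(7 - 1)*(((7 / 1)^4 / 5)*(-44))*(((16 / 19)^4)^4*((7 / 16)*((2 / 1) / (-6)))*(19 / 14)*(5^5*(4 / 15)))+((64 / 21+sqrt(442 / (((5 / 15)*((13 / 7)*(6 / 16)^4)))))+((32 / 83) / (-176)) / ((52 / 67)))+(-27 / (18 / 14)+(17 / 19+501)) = 64*sqrt(714) / 9+10123108548736782549489325039021 / 7567761462138527202454902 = 1337852.23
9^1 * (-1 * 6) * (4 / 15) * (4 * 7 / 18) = -22.40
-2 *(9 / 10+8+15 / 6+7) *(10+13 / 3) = -7912 / 15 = -527.47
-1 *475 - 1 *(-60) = -415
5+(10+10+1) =26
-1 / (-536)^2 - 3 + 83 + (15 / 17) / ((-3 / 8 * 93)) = 36325704659 / 454214976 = 79.97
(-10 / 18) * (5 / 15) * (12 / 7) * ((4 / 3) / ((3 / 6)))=-160 / 189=-0.85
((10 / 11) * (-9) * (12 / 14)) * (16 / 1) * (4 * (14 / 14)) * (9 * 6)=-1866240 / 77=-24236.88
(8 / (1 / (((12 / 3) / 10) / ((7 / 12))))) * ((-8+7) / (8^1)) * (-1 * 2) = 48 / 35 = 1.37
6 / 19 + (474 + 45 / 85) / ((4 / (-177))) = -27128913 / 1292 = -20997.61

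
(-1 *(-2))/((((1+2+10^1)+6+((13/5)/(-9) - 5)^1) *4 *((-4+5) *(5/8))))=36/617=0.06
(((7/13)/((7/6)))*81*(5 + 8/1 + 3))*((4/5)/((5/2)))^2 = 497664/8125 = 61.25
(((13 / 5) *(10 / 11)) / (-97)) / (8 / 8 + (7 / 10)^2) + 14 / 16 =1092081 / 1271864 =0.86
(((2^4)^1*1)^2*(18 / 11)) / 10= 2304 / 55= 41.89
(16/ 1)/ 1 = 16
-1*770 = -770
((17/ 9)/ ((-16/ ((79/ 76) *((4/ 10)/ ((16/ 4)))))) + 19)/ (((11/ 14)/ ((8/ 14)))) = 2078017/ 150480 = 13.81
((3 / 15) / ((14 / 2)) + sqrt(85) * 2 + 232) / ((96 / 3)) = sqrt(85) / 16 + 8121 / 1120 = 7.83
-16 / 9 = -1.78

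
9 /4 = 2.25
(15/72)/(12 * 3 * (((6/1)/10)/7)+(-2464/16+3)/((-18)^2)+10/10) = 4725/82094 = 0.06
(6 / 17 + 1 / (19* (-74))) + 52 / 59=1739625 / 1410218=1.23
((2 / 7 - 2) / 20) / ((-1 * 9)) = 1 / 105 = 0.01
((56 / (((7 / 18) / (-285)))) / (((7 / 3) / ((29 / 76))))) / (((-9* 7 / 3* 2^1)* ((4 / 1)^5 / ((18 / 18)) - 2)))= 3915 / 25039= 0.16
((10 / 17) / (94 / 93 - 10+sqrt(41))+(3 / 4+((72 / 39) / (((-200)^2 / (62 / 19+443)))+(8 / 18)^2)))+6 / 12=781802870029213 / 585492750765000 - 86490 * sqrt(41) / 5852879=1.24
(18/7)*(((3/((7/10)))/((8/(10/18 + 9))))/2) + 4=1037/98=10.58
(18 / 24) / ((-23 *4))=-3 / 368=-0.01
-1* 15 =-15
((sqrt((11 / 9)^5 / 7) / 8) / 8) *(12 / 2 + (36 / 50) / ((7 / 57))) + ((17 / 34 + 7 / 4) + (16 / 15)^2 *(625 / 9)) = 20933 *sqrt(77) / 1587600 + 26329 / 324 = 81.38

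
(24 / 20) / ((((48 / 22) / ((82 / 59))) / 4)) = 902 / 295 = 3.06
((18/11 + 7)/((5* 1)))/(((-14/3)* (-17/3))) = 171/2618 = 0.07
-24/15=-8/5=-1.60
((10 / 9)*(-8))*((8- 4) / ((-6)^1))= 160 / 27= 5.93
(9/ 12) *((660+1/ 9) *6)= 5941/ 2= 2970.50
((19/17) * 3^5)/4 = 4617/68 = 67.90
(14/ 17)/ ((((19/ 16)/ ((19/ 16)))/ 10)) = 8.24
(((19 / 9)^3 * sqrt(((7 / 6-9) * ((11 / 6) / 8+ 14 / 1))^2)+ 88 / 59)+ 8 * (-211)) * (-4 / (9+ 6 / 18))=7900399027 / 28903392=273.34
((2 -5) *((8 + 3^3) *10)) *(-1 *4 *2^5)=134400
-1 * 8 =-8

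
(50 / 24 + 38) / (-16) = -481 / 192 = -2.51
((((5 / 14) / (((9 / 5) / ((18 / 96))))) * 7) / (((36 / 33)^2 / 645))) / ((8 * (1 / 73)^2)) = 3465848375 / 36864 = 94017.15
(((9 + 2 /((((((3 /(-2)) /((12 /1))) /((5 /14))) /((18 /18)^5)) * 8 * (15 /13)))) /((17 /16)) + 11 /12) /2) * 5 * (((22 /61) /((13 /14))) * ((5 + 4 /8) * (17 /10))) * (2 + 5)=3549777 /6344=559.55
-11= -11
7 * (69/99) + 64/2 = 1217/33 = 36.88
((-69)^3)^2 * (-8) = -863345304648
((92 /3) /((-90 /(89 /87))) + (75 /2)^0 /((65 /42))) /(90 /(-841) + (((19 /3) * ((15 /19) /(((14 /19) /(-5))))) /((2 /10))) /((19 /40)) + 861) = 9223508 /15613762905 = 0.00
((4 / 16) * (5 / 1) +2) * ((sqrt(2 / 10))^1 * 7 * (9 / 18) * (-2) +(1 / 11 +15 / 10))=-5.00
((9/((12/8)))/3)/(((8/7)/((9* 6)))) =189/2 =94.50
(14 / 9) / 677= 14 / 6093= 0.00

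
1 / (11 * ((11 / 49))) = 49 / 121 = 0.40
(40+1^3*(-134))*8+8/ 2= -748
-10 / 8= -5 / 4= -1.25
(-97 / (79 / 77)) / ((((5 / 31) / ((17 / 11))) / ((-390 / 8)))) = 13955487 / 316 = 44162.93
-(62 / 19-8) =90 / 19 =4.74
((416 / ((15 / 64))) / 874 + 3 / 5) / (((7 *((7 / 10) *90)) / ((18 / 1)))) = 6898 / 64239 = 0.11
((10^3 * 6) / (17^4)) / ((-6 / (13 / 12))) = -3250 / 250563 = -0.01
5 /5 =1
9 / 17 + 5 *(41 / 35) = 760 / 119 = 6.39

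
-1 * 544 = -544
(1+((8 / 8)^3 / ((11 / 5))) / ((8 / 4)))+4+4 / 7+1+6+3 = 2433 / 154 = 15.80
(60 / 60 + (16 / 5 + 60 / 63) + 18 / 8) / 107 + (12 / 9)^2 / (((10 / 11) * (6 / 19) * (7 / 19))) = 16.88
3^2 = 9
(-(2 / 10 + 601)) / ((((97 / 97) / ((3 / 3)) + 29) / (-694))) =347694 / 25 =13907.76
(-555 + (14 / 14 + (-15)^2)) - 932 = -1261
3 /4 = 0.75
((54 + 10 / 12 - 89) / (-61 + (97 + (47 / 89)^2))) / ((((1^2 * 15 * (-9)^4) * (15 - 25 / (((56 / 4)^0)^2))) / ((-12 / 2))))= -324761 / 56562052950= -0.00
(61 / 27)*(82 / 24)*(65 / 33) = 162565 / 10692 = 15.20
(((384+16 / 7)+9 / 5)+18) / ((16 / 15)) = 42639 / 112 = 380.71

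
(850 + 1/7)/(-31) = -5951/217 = -27.42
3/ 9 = 1/ 3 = 0.33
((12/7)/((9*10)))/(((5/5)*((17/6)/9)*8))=9/1190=0.01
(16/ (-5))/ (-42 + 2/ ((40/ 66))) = 32/ 387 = 0.08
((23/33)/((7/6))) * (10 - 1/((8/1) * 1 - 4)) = 897/154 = 5.82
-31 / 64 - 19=-1247 / 64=-19.48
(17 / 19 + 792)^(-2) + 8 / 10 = 181563741 / 226954225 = 0.80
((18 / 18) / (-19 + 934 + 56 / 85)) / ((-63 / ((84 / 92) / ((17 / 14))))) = -70 / 5370339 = -0.00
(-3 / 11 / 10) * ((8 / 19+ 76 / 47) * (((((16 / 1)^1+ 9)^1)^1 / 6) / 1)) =-2275 / 9823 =-0.23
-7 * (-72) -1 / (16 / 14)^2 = 32207 / 64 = 503.23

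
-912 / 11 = -82.91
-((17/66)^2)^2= -83521/18974736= -0.00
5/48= 0.10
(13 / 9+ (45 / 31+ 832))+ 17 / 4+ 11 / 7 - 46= 6208333 / 7812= 794.72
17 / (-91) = -17 / 91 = -0.19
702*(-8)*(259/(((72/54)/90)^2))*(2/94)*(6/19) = -39763596600/893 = -44528103.70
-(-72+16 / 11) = 776 / 11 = 70.55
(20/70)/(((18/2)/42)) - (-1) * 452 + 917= 4111/3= 1370.33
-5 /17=-0.29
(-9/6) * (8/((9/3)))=-4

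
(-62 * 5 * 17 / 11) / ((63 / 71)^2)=-26566070 / 43659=-608.49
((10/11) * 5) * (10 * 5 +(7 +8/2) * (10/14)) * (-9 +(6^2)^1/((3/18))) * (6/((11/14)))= 50301000/121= 415710.74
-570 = -570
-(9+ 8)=-17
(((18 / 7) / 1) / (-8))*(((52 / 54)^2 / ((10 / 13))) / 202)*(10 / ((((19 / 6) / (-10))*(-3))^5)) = -3515200000 / 141798761433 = -0.02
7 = 7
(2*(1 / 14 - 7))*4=-55.43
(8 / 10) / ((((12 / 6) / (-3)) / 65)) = -78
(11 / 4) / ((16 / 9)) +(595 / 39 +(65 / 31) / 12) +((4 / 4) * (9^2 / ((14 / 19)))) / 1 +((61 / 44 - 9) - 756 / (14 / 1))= 65.29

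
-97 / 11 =-8.82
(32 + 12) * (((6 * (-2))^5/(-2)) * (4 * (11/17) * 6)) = 1445216256/17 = 85012720.94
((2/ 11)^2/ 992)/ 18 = 1/ 540144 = 0.00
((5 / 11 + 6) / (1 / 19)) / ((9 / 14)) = 18886 / 99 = 190.77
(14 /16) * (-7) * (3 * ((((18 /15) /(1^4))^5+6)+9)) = -8033697 /25000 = -321.35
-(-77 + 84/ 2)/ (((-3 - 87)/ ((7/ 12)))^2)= 343/ 233280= 0.00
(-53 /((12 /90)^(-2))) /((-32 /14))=371 /900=0.41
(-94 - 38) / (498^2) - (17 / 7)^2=-5973302 / 1012683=-5.90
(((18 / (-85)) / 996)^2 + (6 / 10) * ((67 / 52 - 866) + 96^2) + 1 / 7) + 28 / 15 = 136227739124611 / 27176071650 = 5012.78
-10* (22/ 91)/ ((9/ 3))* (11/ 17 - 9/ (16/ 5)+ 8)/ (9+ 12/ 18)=-87285/ 179452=-0.49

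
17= 17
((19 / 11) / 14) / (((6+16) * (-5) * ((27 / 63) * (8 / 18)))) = -57 / 9680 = -0.01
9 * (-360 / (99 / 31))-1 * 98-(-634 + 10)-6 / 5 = -26936 / 55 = -489.75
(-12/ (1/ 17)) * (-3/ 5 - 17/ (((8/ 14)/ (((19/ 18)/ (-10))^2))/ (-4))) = -399823/ 2700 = -148.08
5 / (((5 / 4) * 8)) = 1 / 2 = 0.50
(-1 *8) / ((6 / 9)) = -12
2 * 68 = 136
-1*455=-455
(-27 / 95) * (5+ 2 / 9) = -1.48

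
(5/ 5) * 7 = 7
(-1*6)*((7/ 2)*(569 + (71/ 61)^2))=-44568090/ 3721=-11977.45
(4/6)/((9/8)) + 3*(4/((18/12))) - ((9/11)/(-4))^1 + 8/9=11507/1188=9.69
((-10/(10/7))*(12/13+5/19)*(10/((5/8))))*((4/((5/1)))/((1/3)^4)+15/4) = -11247684/1235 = -9107.44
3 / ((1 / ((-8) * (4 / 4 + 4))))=-120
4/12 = 1/3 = 0.33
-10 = -10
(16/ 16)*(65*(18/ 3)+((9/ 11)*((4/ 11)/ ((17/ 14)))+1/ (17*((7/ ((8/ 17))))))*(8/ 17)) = 1623398842/ 4161311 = 390.12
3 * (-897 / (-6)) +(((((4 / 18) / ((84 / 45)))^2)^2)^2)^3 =407141541798538708223833223041230220094881 / 907784931546351634835748413459499319296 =448.50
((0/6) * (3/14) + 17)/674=17/674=0.03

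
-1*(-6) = 6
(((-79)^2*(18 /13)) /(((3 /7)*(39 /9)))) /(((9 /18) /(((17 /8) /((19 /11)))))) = 73525221 /6422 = 11448.96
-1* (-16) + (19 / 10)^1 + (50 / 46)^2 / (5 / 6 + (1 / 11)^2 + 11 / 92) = 141226583 / 7382770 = 19.13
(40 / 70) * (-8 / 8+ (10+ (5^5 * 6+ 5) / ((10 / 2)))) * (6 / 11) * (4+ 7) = 90240 / 7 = 12891.43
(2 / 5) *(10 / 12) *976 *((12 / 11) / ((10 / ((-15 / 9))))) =-1952 / 33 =-59.15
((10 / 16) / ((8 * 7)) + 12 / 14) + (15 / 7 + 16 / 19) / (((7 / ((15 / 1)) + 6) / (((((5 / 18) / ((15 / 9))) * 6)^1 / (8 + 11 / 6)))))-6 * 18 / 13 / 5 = -2363079163 / 3166421440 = -0.75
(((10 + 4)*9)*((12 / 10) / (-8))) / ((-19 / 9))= 1701 / 190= 8.95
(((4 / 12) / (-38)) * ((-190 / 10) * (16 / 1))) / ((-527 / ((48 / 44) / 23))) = -32 / 133331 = -0.00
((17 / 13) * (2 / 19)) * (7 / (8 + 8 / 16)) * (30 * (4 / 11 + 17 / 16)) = 26355 / 5434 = 4.85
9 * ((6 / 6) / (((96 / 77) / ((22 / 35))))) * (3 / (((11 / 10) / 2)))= 99 / 4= 24.75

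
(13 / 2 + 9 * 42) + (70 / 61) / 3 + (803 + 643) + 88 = 702311 / 366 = 1918.88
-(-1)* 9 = 9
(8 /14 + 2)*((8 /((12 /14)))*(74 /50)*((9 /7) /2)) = 22.83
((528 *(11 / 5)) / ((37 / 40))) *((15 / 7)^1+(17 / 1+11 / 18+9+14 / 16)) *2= 74415.16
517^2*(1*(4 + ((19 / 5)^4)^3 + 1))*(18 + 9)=15973066557435402512658 / 244140625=65425680619255.41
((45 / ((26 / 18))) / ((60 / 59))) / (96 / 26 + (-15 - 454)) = -1593 / 24196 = -0.07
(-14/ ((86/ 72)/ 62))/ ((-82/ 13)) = 203112/ 1763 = 115.21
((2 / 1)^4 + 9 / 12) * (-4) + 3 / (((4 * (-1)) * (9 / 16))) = -205 / 3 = -68.33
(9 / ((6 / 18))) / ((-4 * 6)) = -9 / 8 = -1.12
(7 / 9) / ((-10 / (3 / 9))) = -7 / 270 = -0.03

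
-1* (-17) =17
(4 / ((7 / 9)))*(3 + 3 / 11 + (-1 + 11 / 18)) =1142 / 77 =14.83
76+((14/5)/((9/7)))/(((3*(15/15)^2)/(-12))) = 3028/45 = 67.29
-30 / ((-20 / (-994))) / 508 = -2.94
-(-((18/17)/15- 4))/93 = -334/7905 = -0.04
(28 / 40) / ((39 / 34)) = 119 / 195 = 0.61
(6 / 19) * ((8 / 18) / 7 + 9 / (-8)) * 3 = -535 / 532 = -1.01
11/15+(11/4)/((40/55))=2167/480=4.51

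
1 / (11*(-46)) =-1 / 506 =-0.00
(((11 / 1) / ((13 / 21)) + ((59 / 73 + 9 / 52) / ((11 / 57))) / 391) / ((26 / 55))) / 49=1451616885 / 1890916664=0.77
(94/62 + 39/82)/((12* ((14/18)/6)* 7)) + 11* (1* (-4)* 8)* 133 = -11662569089/249116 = -46815.82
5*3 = 15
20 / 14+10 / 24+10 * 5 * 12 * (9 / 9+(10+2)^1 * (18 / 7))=1605755 / 84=19116.13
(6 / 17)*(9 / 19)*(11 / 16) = 0.11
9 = 9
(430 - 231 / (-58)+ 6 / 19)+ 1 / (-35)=16749793 / 38570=434.27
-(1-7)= 6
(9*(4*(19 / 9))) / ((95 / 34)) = 136 / 5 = 27.20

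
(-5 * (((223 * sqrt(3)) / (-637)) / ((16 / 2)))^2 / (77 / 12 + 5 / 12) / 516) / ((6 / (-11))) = 2735095 / 183134911232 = 0.00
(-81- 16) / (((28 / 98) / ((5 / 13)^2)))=-16975 / 338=-50.22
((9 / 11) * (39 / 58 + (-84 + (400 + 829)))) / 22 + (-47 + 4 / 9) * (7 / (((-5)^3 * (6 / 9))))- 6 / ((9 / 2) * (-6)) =738056507 / 15790500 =46.74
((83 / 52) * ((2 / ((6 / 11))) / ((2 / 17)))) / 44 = 1411 / 1248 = 1.13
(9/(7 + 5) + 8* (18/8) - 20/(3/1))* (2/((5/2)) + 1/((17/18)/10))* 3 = 412.82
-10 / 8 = -5 / 4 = -1.25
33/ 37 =0.89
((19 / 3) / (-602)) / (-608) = 1 / 57792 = 0.00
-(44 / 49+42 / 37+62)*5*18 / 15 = -384.20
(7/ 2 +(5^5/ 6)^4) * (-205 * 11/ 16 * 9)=-215053558359838055/ 2304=-93339218038124.16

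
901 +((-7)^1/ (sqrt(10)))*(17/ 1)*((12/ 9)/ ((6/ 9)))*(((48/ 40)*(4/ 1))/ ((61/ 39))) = 901 - 111384*sqrt(10)/ 1525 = 670.03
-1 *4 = -4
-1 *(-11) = 11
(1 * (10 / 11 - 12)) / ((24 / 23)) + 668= 86773 / 132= 657.37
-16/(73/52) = -832/73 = -11.40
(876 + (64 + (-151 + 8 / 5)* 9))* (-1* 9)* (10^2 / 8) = 91035 / 2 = 45517.50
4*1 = 4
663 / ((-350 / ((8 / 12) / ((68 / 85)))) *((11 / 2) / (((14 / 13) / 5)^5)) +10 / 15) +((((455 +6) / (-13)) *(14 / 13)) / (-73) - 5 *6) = -208864505247521096 / 7085679245232991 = -29.48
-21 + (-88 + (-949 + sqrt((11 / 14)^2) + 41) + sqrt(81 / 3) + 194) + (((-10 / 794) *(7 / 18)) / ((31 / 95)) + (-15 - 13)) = -659217632 / 775341 + 3 *sqrt(3) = -845.03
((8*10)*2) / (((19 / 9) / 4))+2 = 5798 / 19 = 305.16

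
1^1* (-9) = -9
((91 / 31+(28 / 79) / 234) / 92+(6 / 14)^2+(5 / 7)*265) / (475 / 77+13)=117067305839 / 11841835824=9.89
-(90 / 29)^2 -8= -14828 / 841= -17.63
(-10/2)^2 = 25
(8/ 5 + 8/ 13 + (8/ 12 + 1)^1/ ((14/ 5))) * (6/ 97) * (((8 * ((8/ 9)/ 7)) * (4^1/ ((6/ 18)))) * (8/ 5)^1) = 3.39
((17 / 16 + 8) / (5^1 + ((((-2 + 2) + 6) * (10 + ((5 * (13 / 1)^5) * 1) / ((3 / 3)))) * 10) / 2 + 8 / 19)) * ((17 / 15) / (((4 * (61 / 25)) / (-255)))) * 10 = -99524375 / 2065588545056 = -0.00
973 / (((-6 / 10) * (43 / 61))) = -296765 / 129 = -2300.50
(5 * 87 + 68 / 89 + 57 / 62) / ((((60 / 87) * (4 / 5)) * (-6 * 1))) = -69878951 / 529728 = -131.91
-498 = -498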